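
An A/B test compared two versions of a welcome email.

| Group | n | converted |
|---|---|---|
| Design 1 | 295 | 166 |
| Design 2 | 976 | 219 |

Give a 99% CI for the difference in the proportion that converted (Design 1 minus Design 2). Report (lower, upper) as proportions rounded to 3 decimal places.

(0.256, 0.420)

p̂₁ = 166/295 = 0.5627 and p̂₂ = 219/976 = 0.2244.
SE₁ = √(p̂₁(1−p̂₁)/n₁) = √(0.5627·0.4373/295) = 0.02888; SE₂ = √(0.2244·0.7756/976) = 0.01335.
Independent samples: SE of the difference = √(SE₁² + SE₂²) = √(0.0008340544 + 0.0001782225) = 0.03182.
z* for 99% confidence is 2.576, so the margin of error is 2.576 × 0.03182 = 0.08197.
Point estimate p̂₁ − p̂₂ = 0.5627 − 0.2244 = 0.3383.
0.3383 ± 0.08197 → (0.256, 0.420).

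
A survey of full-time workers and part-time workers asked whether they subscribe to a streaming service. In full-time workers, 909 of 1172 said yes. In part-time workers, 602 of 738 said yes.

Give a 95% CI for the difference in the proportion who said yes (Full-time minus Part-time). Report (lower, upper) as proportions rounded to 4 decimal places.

p̂₁ = 909/1172 = 0.7756 and p̂₂ = 602/738 = 0.8157.
SE₁ = √(p̂₁(1−p̂₁)/n₁) = √(0.7756·0.2244/1172) = 0.01219; SE₂ = √(0.8157·0.1843/738) = 0.01427.
Independent samples: SE of the difference = √(SE₁² + SE₂²) = √(0.0001485961 + 0.0002036329) = 0.01877.
z* for 95% confidence is 1.960, so the margin of error is 1.960 × 0.01877 = 0.03679.
Point estimate p̂₁ − p̂₂ = 0.7756 − 0.8157 = -0.0401.
-0.0401 ± 0.03679 → (-0.0769, -0.0033).

(-0.0769, -0.0033)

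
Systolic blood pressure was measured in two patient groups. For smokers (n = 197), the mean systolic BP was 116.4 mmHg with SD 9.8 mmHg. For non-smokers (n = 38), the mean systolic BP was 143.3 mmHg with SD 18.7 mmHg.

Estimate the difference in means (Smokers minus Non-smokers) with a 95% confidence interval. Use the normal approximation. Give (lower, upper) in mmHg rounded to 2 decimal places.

(-33.00, -20.80)

Standard errors of each mean: 9.8/√197 = 0.6982 and 18.7/√38 = 3.0335.
SE(x̄₁ − x̄₂) = √(0.6982² + 3.0335²) = 3.1128 for independent samples with unequal variances.
With z* = 1.960, the margin is 1.960 × 3.1128 = 6.1011.
x̄₁ − x̄₂ = 116.4 − 143.3 = -26.9000; the interval is -26.9000 ± 6.1011 = (-33.00, -20.80).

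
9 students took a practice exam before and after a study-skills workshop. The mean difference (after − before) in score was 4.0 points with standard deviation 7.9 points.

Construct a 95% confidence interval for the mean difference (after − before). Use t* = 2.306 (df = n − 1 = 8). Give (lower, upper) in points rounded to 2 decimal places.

(-2.07, 10.07)

Paired design: SE = s_d/√n = 7.9/√9 = 2.6333.
t* = 2.306; margin of error = 2.306 × 2.6333 = 6.0724.
4.0 ± 6.0724 → (-2.07, 10.07).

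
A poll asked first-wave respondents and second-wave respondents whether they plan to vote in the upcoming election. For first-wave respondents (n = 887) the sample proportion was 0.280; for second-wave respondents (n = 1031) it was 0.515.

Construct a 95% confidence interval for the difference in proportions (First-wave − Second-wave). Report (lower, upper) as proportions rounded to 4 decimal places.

(-0.2775, -0.1925)

Each SE is √(p̂(1−p̂)/n): √(0.2800·0.7200/887) = 0.01508 and √(0.5150·0.4850/1031) = 0.01556.
SE(p̂₁ − p̂₂) = √(SE₁² + SE₂²) = √(0.0002274064 + 0.0002421136) = 0.02167, since the two samples are independent.
At 95% confidence z* = 1.960; margin = 1.960 × 0.02167 = 0.04247.
The difference is 0.2800 − 0.5150 = -0.2350, so the interval is -0.2350 ± 0.04247 = (-0.2775, -0.1925).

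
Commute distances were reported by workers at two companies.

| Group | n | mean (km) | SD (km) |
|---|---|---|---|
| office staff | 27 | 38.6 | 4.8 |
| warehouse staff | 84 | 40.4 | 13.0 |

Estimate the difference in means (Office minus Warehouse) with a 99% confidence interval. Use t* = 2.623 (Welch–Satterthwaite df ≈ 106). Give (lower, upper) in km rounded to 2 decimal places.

SE₁ = s₁/√n₁ = 4.8/√27 = 0.9238; SE₂ = 13.0/√84 = 1.4184.
Independent samples, unequal variances: SE_diff = √(SE₁² + SE₂²) = √(0.85340644 + 2.01185856) = 1.6927.
t* = 2.623, so margin of error = 2.623 × 1.6927 = 4.4400.
Difference in means = 38.6 − 40.4 = -1.8000.
-1.8000 ± 4.4400 → (-6.24, 2.64).

(-6.24, 2.64)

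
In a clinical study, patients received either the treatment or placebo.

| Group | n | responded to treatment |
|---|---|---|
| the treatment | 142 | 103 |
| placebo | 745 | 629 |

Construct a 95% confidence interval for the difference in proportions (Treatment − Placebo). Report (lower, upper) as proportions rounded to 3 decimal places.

Sample proportions: 103/142 = 0.7254, 629/745 = 0.8443.
Each SE is √(p̂(1−p̂)/n): √(0.7254·0.2746/142) = 0.03745 and √(0.8443·0.1557/745) = 0.01328.
SE(p̂₁ − p̂₂) = √(SE₁² + SE₂²) = √(0.0014025025 + 0.0001763584) = 0.03973, since the two samples are independent.
At 95% confidence z* = 1.960; margin = 1.960 × 0.03973 = 0.07787.
The difference is 0.7254 − 0.8443 = -0.1189, so the interval is -0.1189 ± 0.07787 = (-0.197, -0.041).

(-0.197, -0.041)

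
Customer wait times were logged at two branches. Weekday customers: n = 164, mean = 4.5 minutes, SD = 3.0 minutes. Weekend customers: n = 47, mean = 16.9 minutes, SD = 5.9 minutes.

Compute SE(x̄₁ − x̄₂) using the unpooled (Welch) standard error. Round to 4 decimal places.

0.8919

Standard errors of each mean: 3.0/√164 = 0.2343 and 5.9/√47 = 0.8606.
SE(x̄₁ − x̄₂) = √(0.2343² + 0.8606²) = 0.8919 for independent samples with unequal variances.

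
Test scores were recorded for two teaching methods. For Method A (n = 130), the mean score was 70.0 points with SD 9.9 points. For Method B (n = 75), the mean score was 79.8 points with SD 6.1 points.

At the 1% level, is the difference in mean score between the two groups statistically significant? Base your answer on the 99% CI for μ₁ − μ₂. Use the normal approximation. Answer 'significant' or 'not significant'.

Standard errors of each mean: 9.9/√130 = 0.8683 and 6.1/√75 = 0.7044.
SE(x̄₁ − x̄₂) = √(0.8683² + 0.7044²) = 1.1181 for independent samples with unequal variances.
With z* = 2.576, the margin is 2.576 × 1.1181 = 2.8802.
x̄₁ − x̄₂ = 70.0 − 79.8 = -9.8000; the interval is -9.8000 ± 2.8802 = (-12.6802, -6.9198).
The interval (-12.6802, -6.9198) does not contain 0, so the difference is significant.

significant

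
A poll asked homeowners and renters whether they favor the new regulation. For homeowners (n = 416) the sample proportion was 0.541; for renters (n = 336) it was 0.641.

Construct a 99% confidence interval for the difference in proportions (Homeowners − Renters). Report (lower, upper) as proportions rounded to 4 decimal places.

SE₁ = √(p̂₁(1−p̂₁)/n₁) = √(0.5410·0.4590/416) = 0.02443; SE₂ = √(0.6410·0.3590/336) = 0.02617.
Independent samples: SE of the difference = √(SE₁² + SE₂²) = √(0.0005968249 + 0.0006848689) = 0.03580.
z* for 99% confidence is 2.576, so the margin of error is 2.576 × 0.03580 = 0.09222.
Point estimate p̂₁ − p̂₂ = 0.5410 − 0.6410 = -0.1000.
-0.1000 ± 0.09222 → (-0.1922, -0.0078).

(-0.1922, -0.0078)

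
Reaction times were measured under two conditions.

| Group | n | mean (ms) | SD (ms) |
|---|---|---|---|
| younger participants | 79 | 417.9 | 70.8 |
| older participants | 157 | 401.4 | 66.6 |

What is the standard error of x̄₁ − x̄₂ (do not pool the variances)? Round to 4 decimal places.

9.5762

SE₁ = s₁/√n₁ = 70.8/√79 = 7.9656; SE₂ = 66.6/√157 = 5.3153.
Independent samples, unequal variances: SE_diff = √(SE₁² + SE₂²) = √(63.45078336 + 28.25241409) = 9.5762.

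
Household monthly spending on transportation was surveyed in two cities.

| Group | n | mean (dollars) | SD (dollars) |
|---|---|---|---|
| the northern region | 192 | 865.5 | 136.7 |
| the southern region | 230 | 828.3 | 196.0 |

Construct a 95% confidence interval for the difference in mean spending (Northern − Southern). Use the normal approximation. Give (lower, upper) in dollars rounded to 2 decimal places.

(5.33, 69.07)

Per-group SEs: s₁/√n₁ = 136.7/√192 = 9.8655, s₂/√n₂ = 196.0/√230 = 12.9239.
Unpooled SE of the difference: √(97.32809025 + 167.02719121) = 16.2590.
Margin of error = z* · SE = 1.960 × 16.2590 = 31.8676.
x̄₁ − x̄₂ = 865.5 − 828.3 = 37.2000.
CI: 37.2000 ± 31.8676 = (5.33, 69.07).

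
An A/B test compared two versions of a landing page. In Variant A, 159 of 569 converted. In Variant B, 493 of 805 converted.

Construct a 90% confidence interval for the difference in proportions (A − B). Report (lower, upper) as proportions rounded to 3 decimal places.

(-0.375, -0.291)

Sample proportions: 159/569 = 0.2794, 493/805 = 0.6124.
Each SE is √(p̂(1−p̂)/n): √(0.2794·0.7206/569) = 0.01881 and √(0.6124·0.3876/805) = 0.01717.
SE(p̂₁ − p̂₂) = √(SE₁² + SE₂²) = √(0.0003538161 + 0.0002948089) = 0.02547, since the two samples are independent.
At 90% confidence z* = 1.645; margin = 1.645 × 0.02547 = 0.04190.
The difference is 0.2794 − 0.6124 = -0.3330, so the interval is -0.3330 ± 0.04190 = (-0.375, -0.291).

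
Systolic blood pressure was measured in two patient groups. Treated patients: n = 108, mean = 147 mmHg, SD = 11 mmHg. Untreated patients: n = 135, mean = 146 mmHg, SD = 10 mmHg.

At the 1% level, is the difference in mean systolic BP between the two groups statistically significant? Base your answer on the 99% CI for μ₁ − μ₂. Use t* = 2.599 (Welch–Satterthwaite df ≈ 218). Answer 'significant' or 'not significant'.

not significant

Per-group SEs: s₁/√n₁ = 11/√108 = 1.0585, s₂/√n₂ = 10/√135 = 0.8607.
Unpooled SE of the difference: √(1.12042225 + 0.74080449) = 1.3643.
Margin of error = t* · SE = 2.599 × 1.3643 = 3.5458.
x̄₁ − x̄₂ = 147 − 146 = 1.0000.
CI: 1.0000 ± 3.5458 = (-2.5458, 4.5458).
The interval (-2.5458, 4.5458) contains 0, so the difference is not significant.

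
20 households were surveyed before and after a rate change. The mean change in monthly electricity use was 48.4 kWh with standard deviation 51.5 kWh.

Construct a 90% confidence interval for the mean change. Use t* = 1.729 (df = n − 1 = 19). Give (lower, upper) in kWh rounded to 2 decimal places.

(28.49, 68.31)

Paired design: SE = s_d/√n = 51.5/√20 = 11.5158.
t* = 1.729; margin of error = 1.729 × 11.5158 = 19.9108.
48.4 ± 19.9108 → (28.49, 68.31).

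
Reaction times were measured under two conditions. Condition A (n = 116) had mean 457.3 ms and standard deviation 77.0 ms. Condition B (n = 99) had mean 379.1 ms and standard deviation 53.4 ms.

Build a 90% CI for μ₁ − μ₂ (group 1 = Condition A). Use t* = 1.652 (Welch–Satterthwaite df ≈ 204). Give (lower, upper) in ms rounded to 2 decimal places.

(63.43, 92.97)

SE₁ = s₁/√n₁ = 77.0/√116 = 7.1493; SE₂ = 53.4/√99 = 5.3669.
Independent samples, unequal variances: SE_diff = √(SE₁² + SE₂²) = √(51.11249049 + 28.80361561) = 8.9396.
t* = 1.652, so margin of error = 1.652 × 8.9396 = 14.7682.
Difference in means = 457.3 − 379.1 = 78.2000.
78.2000 ± 14.7682 → (63.43, 92.97).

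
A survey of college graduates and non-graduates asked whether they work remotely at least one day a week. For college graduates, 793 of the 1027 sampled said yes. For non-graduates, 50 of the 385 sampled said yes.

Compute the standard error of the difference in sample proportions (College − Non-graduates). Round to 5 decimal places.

0.02156

Sample proportions: 793/1027 = 0.7722, 50/385 = 0.1299.
Each SE is √(p̂(1−p̂)/n): √(0.7722·0.2278/1027) = 0.01309 and √(0.1299·0.8701/385) = 0.01713.
SE(p̂₁ − p̂₂) = √(SE₁² + SE₂²) = √(0.0001713481 + 0.0002934369) = 0.02156, since the two samples are independent.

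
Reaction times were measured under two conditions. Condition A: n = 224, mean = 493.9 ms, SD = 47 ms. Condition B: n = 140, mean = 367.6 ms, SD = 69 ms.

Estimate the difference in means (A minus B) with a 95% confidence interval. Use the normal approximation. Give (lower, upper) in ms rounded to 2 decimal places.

Standard errors of each mean: 47/√224 = 3.1403 and 69/√140 = 5.8316.
SE(x̄₁ − x̄₂) = √(3.1403² + 5.8316²) = 6.6234 for independent samples with unequal variances.
With z* = 1.960, the margin is 1.960 × 6.6234 = 12.9819.
x̄₁ − x̄₂ = 493.9 − 367.6 = 126.3000; the interval is 126.3000 ± 12.9819 = (113.32, 139.28).

(113.32, 139.28)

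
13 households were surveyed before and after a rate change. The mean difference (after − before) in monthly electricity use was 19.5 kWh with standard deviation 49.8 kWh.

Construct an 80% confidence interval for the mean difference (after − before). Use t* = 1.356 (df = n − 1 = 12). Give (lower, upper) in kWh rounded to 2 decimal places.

(0.77, 38.23)

This is a matched-pairs design, so SE = s_d/√n = 49.8/√13 = 13.8120.
Margin = 1.356 × 13.8120 = 18.7291; the interval is 19.5 ± 18.7291 = (0.77, 38.23).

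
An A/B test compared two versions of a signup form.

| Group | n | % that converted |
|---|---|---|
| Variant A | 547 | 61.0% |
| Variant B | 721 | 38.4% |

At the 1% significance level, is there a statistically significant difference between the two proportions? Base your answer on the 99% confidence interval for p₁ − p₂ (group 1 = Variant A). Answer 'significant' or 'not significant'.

significant

SE₁ = √(p̂₁(1−p̂₁)/n₁) = √(0.6100·0.3900/547) = 0.02085; SE₂ = √(0.3840·0.6160/721) = 0.01811.
Independent samples: SE of the difference = √(SE₁² + SE₂²) = √(0.0004347225 + 0.0003279721) = 0.02762.
z* for 99% confidence is 2.576, so the margin of error is 2.576 × 0.02762 = 0.07115.
Point estimate p̂₁ − p̂₂ = 0.6100 − 0.3840 = 0.2260.
0.2260 ± 0.07115 → (0.15485, 0.29715).
The interval (0.15485, 0.29715) does not contain 0, so the difference is significant.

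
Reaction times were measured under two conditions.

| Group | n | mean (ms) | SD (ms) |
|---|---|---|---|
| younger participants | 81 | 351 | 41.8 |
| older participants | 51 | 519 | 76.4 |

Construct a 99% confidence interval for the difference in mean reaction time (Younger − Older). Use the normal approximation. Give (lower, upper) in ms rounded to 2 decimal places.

(-198.04, -137.96)

SE₁ = s₁/√n₁ = 41.8/√81 = 4.6444; SE₂ = 76.4/√51 = 10.6981.
Independent samples, unequal variances: SE_diff = √(SE₁² + SE₂²) = √(21.57045136 + 114.44934361) = 11.6628.
z* = 2.576, so margin of error = 2.576 × 11.6628 = 30.0434.
Difference in means = 351 − 519 = -168.0000.
-168.0000 ± 30.0434 → (-198.04, -137.96).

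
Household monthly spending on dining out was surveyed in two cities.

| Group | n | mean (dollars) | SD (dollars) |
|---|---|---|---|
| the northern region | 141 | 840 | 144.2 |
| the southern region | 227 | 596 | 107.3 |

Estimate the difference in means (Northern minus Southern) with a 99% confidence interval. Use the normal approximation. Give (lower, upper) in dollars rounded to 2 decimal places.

SE₁ = s₁/√n₁ = 144.2/√141 = 12.1438; SE₂ = 107.3/√227 = 7.1218.
Independent samples, unequal variances: SE_diff = √(SE₁² + SE₂²) = √(147.47187844 + 50.72003524) = 14.0781.
z* = 2.576, so margin of error = 2.576 × 14.0781 = 36.2652.
Difference in means = 840 − 596 = 244.0000.
244.0000 ± 36.2652 → (207.73, 280.27).

(207.73, 280.27)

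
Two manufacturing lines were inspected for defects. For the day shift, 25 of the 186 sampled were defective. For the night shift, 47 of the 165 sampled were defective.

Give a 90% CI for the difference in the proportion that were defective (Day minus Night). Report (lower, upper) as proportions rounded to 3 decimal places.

(-0.221, -0.079)

Sample proportions: 25/186 = 0.1344, 47/165 = 0.2848.
Each SE is √(p̂(1−p̂)/n): √(0.1344·0.8656/186) = 0.02501 and √(0.2848·0.7152/165) = 0.03514.
SE(p̂₁ − p̂₂) = √(SE₁² + SE₂²) = √(0.0006255001 + 0.0012348196) = 0.04313, since the two samples are independent.
At 90% confidence z* = 1.645; margin = 1.645 × 0.04313 = 0.07095.
The difference is 0.1344 − 0.2848 = -0.1504, so the interval is -0.1504 ± 0.07095 = (-0.221, -0.079).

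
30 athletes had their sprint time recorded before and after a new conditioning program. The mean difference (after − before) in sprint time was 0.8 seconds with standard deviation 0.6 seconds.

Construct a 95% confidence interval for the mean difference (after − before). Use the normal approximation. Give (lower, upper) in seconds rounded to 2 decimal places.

(0.59, 1.01)

Paired design: SE = s_d/√n = 0.6/√30 = 0.1095.
z* = 1.960; margin of error = 1.960 × 0.1095 = 0.2146.
0.8 ± 0.2146 → (0.59, 1.01).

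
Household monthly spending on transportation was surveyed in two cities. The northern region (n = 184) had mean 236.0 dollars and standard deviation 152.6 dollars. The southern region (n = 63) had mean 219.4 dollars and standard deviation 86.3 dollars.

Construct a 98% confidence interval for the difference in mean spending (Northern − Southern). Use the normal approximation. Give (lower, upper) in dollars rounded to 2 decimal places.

Standard errors of each mean: 152.6/√184 = 11.2498 and 86.3/√63 = 10.8728.
SE(x̄₁ − x̄₂) = √(11.2498² + 10.8728²) = 15.6453 for independent samples with unequal variances.
With z* = 2.326, the margin is 2.326 × 15.6453 = 36.3910.
x̄₁ − x̄₂ = 236.0 − 219.4 = 16.6000; the interval is 16.6000 ± 36.3910 = (-19.79, 52.99).

(-19.79, 52.99)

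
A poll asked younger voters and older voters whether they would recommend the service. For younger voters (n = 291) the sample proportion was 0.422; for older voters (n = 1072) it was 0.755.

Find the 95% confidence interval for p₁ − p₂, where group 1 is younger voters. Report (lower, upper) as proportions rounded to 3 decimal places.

The two standard errors are √(0.4220×0.5780/291) = 0.02895 and √(0.7550×0.2450/1072) = 0.01314.
Because the samples are independent, SE_diff = √(0.02895² + 0.01314²) = 0.03179.
Using z* = 1.960 for 95%, ME = 1.960 × 0.03179 = 0.06231.
p̂₁ − p̂₂ = -0.3330; interval -0.3330 ± 0.06231 gives (-0.395, -0.271).

(-0.395, -0.271)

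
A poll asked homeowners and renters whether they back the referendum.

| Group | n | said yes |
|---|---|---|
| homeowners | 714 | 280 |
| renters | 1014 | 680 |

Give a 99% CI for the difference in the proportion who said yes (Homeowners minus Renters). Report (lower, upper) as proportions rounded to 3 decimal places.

p̂₁ = 280/714 = 0.3922 and p̂₂ = 680/1014 = 0.6706.
SE₁ = √(p̂₁(1−p̂₁)/n₁) = √(0.3922·0.6078/714) = 0.01827; SE₂ = √(0.6706·0.3294/1014) = 0.01476.
Independent samples: SE of the difference = √(SE₁² + SE₂²) = √(0.0003337929 + 0.0002178576) = 0.02349.
z* for 99% confidence is 2.576, so the margin of error is 2.576 × 0.02349 = 0.06051.
Point estimate p̂₁ − p̂₂ = 0.3922 − 0.6706 = -0.2784.
-0.2784 ± 0.06051 → (-0.339, -0.218).

(-0.339, -0.218)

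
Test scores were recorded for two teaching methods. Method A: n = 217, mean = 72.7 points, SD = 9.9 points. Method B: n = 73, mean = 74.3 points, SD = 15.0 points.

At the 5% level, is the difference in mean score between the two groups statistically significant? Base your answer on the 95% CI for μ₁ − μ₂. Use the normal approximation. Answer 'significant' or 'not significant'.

not significant

SE₁ = s₁/√n₁ = 9.9/√217 = 0.6721; SE₂ = 15.0/√73 = 1.7556.
Independent samples, unequal variances: SE_diff = √(SE₁² + SE₂²) = √(0.45171841 + 3.08213136) = 1.8799.
z* = 1.960, so margin of error = 1.960 × 1.8799 = 3.6846.
Difference in means = 72.7 − 74.3 = -1.6000.
-1.6000 ± 3.6846 → (-5.2846, 2.0846).
The interval (-5.2846, 2.0846) contains 0, so the difference is not significant.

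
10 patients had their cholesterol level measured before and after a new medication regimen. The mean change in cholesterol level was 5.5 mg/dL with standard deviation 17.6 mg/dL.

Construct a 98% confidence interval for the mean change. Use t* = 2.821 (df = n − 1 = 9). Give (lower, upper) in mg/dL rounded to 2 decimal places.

(-10.20, 21.20)

Paired design: SE = s_d/√n = 17.6/√10 = 5.5656.
t* = 2.821; margin of error = 2.821 × 5.5656 = 15.7006.
5.5 ± 15.7006 → (-10.20, 21.20).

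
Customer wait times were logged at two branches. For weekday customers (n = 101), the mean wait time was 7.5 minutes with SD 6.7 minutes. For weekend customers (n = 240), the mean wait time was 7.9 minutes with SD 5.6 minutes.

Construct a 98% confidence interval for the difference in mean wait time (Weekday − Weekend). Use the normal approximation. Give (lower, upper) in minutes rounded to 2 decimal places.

(-2.16, 1.36)

Per-group SEs: s₁/√n₁ = 6.7/√101 = 0.6667, s₂/√n₂ = 5.6/√240 = 0.3615.
Unpooled SE of the difference: √(0.44448889 + 0.13068225) = 0.7584.
Margin of error = z* · SE = 2.326 × 0.7584 = 1.7640.
x̄₁ − x̄₂ = 7.5 − 7.9 = -0.4000.
CI: -0.4000 ± 1.7640 = (-2.16, 1.36).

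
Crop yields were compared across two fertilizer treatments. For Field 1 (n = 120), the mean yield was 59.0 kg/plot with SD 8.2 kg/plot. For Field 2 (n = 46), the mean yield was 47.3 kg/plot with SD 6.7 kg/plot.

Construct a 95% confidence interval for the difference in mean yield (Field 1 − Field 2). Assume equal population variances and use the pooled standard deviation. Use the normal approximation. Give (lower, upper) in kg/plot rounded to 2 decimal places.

Pooled variance s_p² = [119·8.2² + 45·6.7²] / (120+46−2) = 61.1074, so s_p = 7.8171.
SE_diff = s_p·√(1/n₁ + 1/n₂) = 7.8171·√(1/120 + 1/46) = 1.3556.
z* = 1.960; margin = 1.960 × 1.3556 = 2.6570.
Difference = 59.0 − 47.3 = 11.7000.
11.7000 ± 2.6570 → (9.04, 14.36).

(9.04, 14.36)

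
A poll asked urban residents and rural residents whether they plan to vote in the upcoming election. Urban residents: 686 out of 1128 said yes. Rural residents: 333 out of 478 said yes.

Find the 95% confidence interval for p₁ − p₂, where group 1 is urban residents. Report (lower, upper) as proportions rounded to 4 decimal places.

p̂₁ = 686/1128 = 0.6082 and p̂₂ = 333/478 = 0.6967.
SE₁ = √(p̂₁(1−p̂₁)/n₁) = √(0.6082·0.3918/1128) = 0.01453; SE₂ = √(0.6967·0.3033/478) = 0.02103.
Independent samples: SE of the difference = √(SE₁² + SE₂²) = √(0.0002111209 + 0.0004422609) = 0.02556.
z* for 95% confidence is 1.960, so the margin of error is 1.960 × 0.02556 = 0.05010.
Point estimate p̂₁ − p̂₂ = 0.6082 − 0.6967 = -0.0885.
-0.0885 ± 0.05010 → (-0.1386, -0.0384).

(-0.1386, -0.0384)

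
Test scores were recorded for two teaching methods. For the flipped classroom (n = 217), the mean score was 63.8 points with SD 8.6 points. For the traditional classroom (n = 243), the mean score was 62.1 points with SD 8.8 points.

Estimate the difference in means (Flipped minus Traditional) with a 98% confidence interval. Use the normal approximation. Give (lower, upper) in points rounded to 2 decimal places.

(-0.19, 3.59)

Per-group SEs: s₁/√n₁ = 8.6/√217 = 0.5838, s₂/√n₂ = 8.8/√243 = 0.5645.
Unpooled SE of the difference: √(0.34082244 + 0.31866025) = 0.8121.
Margin of error = z* · SE = 2.326 × 0.8121 = 1.8889.
x̄₁ − x̄₂ = 63.8 − 62.1 = 1.7000.
CI: 1.7000 ± 1.8889 = (-0.19, 3.59).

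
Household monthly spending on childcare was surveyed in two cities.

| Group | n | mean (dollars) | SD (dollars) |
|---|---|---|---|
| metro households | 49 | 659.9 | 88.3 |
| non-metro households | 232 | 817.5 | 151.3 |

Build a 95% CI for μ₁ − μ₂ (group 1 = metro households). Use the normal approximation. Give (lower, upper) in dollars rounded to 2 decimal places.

Standard errors of each mean: 88.3/√49 = 12.6143 and 151.3/√232 = 9.9333.
SE(x̄₁ − x̄₂) = √(12.6143² + 9.9333²) = 16.0559 for independent samples with unequal variances.
With z* = 1.960, the margin is 1.960 × 16.0559 = 31.4696.
x̄₁ − x̄₂ = 659.9 − 817.5 = -157.6000; the interval is -157.6000 ± 31.4696 = (-189.07, -126.13).

(-189.07, -126.13)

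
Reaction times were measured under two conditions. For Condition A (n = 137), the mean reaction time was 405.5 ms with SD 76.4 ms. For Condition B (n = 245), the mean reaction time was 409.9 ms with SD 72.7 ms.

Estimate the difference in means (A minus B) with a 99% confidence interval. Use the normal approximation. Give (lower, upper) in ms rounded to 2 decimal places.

Standard errors of each mean: 76.4/√137 = 6.5273 and 72.7/√245 = 4.6446.
SE(x̄₁ − x̄₂) = √(6.5273² + 4.6446²) = 8.0111 for independent samples with unequal variances.
With z* = 2.576, the margin is 2.576 × 8.0111 = 20.6366.
x̄₁ − x̄₂ = 405.5 − 409.9 = -4.4000; the interval is -4.4000 ± 20.6366 = (-25.04, 16.24).

(-25.04, 16.24)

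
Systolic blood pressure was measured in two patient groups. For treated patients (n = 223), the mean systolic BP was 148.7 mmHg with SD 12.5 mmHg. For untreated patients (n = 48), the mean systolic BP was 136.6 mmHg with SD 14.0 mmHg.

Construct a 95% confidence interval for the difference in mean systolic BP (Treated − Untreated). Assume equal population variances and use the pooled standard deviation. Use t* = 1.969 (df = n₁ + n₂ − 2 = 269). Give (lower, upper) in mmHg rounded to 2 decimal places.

(8.10, 16.10)

s_p = √[((n₁−1)s₁² + (n₂−1)s₂²)/(n₁+n₂−2)] = √[(222·12.5² + 47·14.0²)/269] = 12.7748.
SE = 12.7748·√(1/223 + 1/48) = 2.0327.
With t* = 1.969, margin = 1.969 × 2.0327 = 4.0024.
x̄₁ − x̄₂ = 148.7 − 136.6 = 12.1000; interval 12.1000 ± 4.0024 = (8.10, 16.10).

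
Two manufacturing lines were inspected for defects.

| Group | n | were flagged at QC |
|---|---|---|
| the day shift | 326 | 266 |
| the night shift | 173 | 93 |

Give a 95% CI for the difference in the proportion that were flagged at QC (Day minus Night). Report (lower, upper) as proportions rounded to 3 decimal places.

(0.193, 0.364)

First, p̂₁ = 266/326 = 0.8160; p̂₂ = 93/173 = 0.5376.
The two standard errors are √(0.8160×0.1840/326) = 0.02146 and √(0.5376×0.4624/173) = 0.03791.
Because the samples are independent, SE_diff = √(0.02146² + 0.03791²) = 0.04356.
Using z* = 1.960 for 95%, ME = 1.960 × 0.04356 = 0.08538.
p̂₁ − p̂₂ = 0.2784; interval 0.2784 ± 0.08538 gives (0.193, 0.364).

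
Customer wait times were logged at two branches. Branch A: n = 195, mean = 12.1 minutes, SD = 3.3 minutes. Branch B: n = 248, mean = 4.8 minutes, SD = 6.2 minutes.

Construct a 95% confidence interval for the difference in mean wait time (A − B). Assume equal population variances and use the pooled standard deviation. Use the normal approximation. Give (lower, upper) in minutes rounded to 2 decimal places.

(6.34, 8.26)

Pooled variance s_p² = [194·3.3² + 247·6.2²] / (195+248−2) = 26.3205, so s_p = 5.1304.
SE_diff = s_p·√(1/n₁ + 1/n₂) = 5.1304·√(1/195 + 1/248) = 0.4910.
z* = 1.960; margin = 1.960 × 0.4910 = 0.9624.
Difference = 12.1 − 4.8 = 7.3000.
7.3000 ± 0.9624 → (6.34, 8.26).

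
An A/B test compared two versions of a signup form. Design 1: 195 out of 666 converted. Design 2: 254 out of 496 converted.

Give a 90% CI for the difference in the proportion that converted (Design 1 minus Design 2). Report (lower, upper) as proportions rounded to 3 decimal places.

(-0.266, -0.172)

p̂₁ = 195/666 = 0.2928 and p̂₂ = 254/496 = 0.5121.
SE₁ = √(p̂₁(1−p̂₁)/n₁) = √(0.2928·0.7072/666) = 0.01763; SE₂ = √(0.5121·0.4879/496) = 0.02244.
Independent samples: SE of the difference = √(SE₁² + SE₂²) = √(0.0003108169 + 0.0005035536) = 0.02854.
z* for 90% confidence is 1.645, so the margin of error is 1.645 × 0.02854 = 0.04695.
Point estimate p̂₁ − p̂₂ = 0.2928 − 0.5121 = -0.2193.
-0.2193 ± 0.04695 → (-0.266, -0.172).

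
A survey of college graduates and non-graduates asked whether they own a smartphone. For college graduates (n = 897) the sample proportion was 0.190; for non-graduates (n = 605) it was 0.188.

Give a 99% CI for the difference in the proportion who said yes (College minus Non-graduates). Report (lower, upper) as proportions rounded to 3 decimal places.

(-0.051, 0.055)

Each SE is √(p̂(1−p̂)/n): √(0.1900·0.8100/897) = 0.01310 and √(0.1880·0.8120/605) = 0.01588.
SE(p̂₁ − p̂₂) = √(SE₁² + SE₂²) = √(0.00017161 + 0.0002521744) = 0.02059, since the two samples are independent.
At 99% confidence z* = 2.576; margin = 2.576 × 0.02059 = 0.05304.
The difference is 0.1900 − 0.1880 = 0.0020, so the interval is 0.0020 ± 0.05304 = (-0.051, 0.055).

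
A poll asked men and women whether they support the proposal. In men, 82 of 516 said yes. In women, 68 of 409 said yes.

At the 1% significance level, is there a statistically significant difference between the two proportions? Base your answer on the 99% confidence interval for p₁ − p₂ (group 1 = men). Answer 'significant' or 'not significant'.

First, p̂₁ = 82/516 = 0.1589; p̂₂ = 68/409 = 0.1663.
The two standard errors are √(0.1589×0.8411/516) = 0.01609 and √(0.1663×0.8337/409) = 0.01841.
Because the samples are independent, SE_diff = √(0.01609² + 0.01841²) = 0.02445.
Using z* = 2.576 for 99%, ME = 2.576 × 0.02445 = 0.06298.
p̂₁ − p̂₂ = -0.0074; interval -0.0074 ± 0.06298 gives (-0.07038, 0.05558).
The interval (-0.07038, 0.05558) contains 0, so the difference is not significant.

not significant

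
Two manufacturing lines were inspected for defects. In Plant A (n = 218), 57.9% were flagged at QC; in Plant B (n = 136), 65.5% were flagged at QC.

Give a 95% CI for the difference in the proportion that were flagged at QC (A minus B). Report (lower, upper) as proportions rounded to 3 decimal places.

(-0.179, 0.027)

Each SE is √(p̂(1−p̂)/n): √(0.5790·0.4210/218) = 0.03344 and √(0.6550·0.3450/136) = 0.04076.
SE(p̂₁ − p̂₂) = √(SE₁² + SE₂²) = √(0.0011182336 + 0.0016613776) = 0.05272, since the two samples are independent.
At 95% confidence z* = 1.960; margin = 1.960 × 0.05272 = 0.10333.
The difference is 0.5790 − 0.6550 = -0.0760, so the interval is -0.0760 ± 0.10333 = (-0.179, 0.027).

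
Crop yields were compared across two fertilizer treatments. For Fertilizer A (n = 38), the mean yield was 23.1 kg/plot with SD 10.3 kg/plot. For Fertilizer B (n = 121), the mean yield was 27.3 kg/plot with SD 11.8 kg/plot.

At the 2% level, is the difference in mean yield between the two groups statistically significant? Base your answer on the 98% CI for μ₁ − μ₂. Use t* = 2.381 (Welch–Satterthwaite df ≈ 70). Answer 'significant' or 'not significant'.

not significant

SE₁ = s₁/√n₁ = 10.3/√38 = 1.6709; SE₂ = 11.8/√121 = 1.0727.
Independent samples, unequal variances: SE_diff = √(SE₁² + SE₂²) = √(2.79190681 + 1.15068529) = 1.9856.
t* = 2.381, so margin of error = 2.381 × 1.9856 = 4.7277.
Difference in means = 23.1 − 27.3 = -4.2000.
-4.2000 ± 4.7277 → (-8.9277, 0.5277).
The interval (-8.9277, 0.5277) contains 0, so the difference is not significant.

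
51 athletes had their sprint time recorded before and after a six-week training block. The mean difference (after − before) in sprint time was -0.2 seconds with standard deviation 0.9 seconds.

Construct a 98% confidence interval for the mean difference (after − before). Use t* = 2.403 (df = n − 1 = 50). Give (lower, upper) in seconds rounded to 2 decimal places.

(-0.50, 0.10)

Paired design: SE = s_d/√n = 0.9/√51 = 0.1260.
t* = 2.403; margin of error = 2.403 × 0.1260 = 0.3028.
-0.2 ± 0.3028 → (-0.50, 0.10).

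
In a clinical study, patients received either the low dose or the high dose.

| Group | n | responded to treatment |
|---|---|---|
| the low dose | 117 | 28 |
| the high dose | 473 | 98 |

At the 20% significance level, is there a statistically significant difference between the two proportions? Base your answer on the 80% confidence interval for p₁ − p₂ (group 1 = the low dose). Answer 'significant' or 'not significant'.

First, p̂₁ = 28/117 = 0.2393; p̂₂ = 98/473 = 0.2072.
The two standard errors are √(0.2393×0.7607/117) = 0.03944 and √(0.2072×0.7928/473) = 0.01864.
Because the samples are independent, SE_diff = √(0.03944² + 0.01864²) = 0.04362.
Using z* = 1.282 for 80%, ME = 1.282 × 0.04362 = 0.05592.
p̂₁ − p̂₂ = 0.0321; interval 0.0321 ± 0.05592 gives (-0.02382, 0.08802).
The interval (-0.02382, 0.08802) contains 0, so the difference is not significant.

not significant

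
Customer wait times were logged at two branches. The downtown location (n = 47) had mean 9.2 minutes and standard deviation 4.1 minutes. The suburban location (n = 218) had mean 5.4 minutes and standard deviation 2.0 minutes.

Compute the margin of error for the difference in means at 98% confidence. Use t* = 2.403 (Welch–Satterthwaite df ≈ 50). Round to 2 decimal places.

SE₁ = s₁/√n₁ = 4.1/√47 = 0.5980; SE₂ = 2.0/√218 = 0.1355.
Independent samples, unequal variances: SE_diff = √(SE₁² + SE₂²) = √(0.357604 + 0.01836025) = 0.6132.
t* = 2.403, so margin of error = 2.403 × 0.6132 = 1.4735.

1.47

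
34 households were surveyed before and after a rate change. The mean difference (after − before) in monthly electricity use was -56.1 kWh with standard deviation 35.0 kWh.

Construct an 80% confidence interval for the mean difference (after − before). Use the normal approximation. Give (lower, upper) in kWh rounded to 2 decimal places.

(-63.80, -48.40)

Paired design: SE = s_d/√n = 35.0/√34 = 6.0025.
z* = 1.282; margin of error = 1.282 × 6.0025 = 7.6952.
-56.1 ± 7.6952 → (-63.80, -48.40).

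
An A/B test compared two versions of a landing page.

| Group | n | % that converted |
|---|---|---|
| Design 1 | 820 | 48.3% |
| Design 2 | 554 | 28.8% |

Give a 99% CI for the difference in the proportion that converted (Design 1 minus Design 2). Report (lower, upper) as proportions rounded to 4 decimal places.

(0.1281, 0.2619)

SE₁ = √(p̂₁(1−p̂₁)/n₁) = √(0.4830·0.5170/820) = 0.01745; SE₂ = √(0.2880·0.7120/554) = 0.01924.
Independent samples: SE of the difference = √(SE₁² + SE₂²) = √(0.0003045025 + 0.0003701776) = 0.02597.
z* for 99% confidence is 2.576, so the margin of error is 2.576 × 0.02597 = 0.06690.
Point estimate p̂₁ − p̂₂ = 0.4830 − 0.2880 = 0.1950.
0.1950 ± 0.06690 → (0.1281, 0.2619).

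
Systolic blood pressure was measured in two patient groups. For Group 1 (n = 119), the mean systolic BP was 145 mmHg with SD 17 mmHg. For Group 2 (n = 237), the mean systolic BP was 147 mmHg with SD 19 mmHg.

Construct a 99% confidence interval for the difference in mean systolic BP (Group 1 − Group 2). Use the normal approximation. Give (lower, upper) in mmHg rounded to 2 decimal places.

(-7.12, 3.12)

SE₁ = s₁/√n₁ = 17/√119 = 1.5584; SE₂ = 19/√237 = 1.2342.
Independent samples, unequal variances: SE_diff = √(SE₁² + SE₂²) = √(2.42861056 + 1.52324964) = 1.9879.
z* = 2.576, so margin of error = 2.576 × 1.9879 = 5.1208.
Difference in means = 145 − 147 = -2.0000.
-2.0000 ± 5.1208 → (-7.12, 3.12).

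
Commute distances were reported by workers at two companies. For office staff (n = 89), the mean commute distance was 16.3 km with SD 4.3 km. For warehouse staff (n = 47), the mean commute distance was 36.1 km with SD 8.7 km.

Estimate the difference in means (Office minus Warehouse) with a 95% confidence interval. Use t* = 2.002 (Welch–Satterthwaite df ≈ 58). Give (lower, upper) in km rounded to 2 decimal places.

SE₁ = s₁/√n₁ = 4.3/√89 = 0.4558; SE₂ = 8.7/√47 = 1.2690.
Independent samples, unequal variances: SE_diff = √(SE₁² + SE₂²) = √(0.20775364 + 1.610361) = 1.3484.
t* = 2.002, so margin of error = 2.002 × 1.3484 = 2.6995.
Difference in means = 16.3 − 36.1 = -19.8000.
-19.8000 ± 2.6995 → (-22.50, -17.10).

(-22.50, -17.10)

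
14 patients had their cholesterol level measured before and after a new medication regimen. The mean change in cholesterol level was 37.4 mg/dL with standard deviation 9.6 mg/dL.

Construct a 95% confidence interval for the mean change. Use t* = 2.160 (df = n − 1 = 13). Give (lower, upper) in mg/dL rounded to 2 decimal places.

This is a matched-pairs design, so SE = s_d/√n = 9.6/√14 = 2.5657.
Margin = 2.160 × 2.5657 = 5.5419; the interval is 37.4 ± 5.5419 = (31.86, 42.94).

(31.86, 42.94)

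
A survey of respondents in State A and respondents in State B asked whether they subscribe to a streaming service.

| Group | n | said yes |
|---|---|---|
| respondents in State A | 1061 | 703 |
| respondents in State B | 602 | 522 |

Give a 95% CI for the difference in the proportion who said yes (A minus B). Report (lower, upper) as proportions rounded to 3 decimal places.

(-0.244, -0.165)

First, p̂₁ = 703/1061 = 0.6626; p̂₂ = 522/602 = 0.8671.
The two standard errors are √(0.6626×0.3374/1061) = 0.01452 and √(0.8671×0.1329/602) = 0.01384.
Because the samples are independent, SE_diff = √(0.01452² + 0.01384²) = 0.02006.
Using z* = 1.960 for 95%, ME = 1.960 × 0.02006 = 0.03932.
p̂₁ − p̂₂ = -0.2045; interval -0.2045 ± 0.03932 gives (-0.244, -0.165).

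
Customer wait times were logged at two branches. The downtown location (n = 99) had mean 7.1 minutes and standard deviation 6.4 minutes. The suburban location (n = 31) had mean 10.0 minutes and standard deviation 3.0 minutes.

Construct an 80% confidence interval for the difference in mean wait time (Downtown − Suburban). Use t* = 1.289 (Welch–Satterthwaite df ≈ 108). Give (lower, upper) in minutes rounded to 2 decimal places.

(-3.98, -1.82)

Standard errors of each mean: 6.4/√99 = 0.6432 and 3.0/√31 = 0.5388.
SE(x̄₁ − x̄₂) = √(0.6432² + 0.5388²) = 0.8391 for independent samples with unequal variances.
With t* = 1.289, the margin is 1.289 × 0.8391 = 1.0816.
x̄₁ − x̄₂ = 7.1 − 10.0 = -2.9000; the interval is -2.9000 ± 1.0816 = (-3.98, -1.82).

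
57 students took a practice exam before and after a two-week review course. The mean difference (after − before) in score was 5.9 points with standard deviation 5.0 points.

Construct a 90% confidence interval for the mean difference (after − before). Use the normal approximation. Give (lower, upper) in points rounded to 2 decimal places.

This is a matched-pairs design, so SE = s_d/√n = 5.0/√57 = 0.6623.
Margin = 1.645 × 0.6623 = 1.0895; the interval is 5.9 ± 1.0895 = (4.81, 6.99).

(4.81, 6.99)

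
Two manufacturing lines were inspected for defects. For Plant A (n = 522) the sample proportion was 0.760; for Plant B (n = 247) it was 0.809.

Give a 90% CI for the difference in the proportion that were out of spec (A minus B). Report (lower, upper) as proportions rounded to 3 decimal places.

(-0.100, 0.002)

Each SE is √(p̂(1−p̂)/n): √(0.7600·0.2400/522) = 0.01869 and √(0.8090·0.1910/247) = 0.02501.
SE(p̂₁ − p̂₂) = √(SE₁² + SE₂²) = √(0.0003493161 + 0.0006255001) = 0.03122, since the two samples are independent.
At 90% confidence z* = 1.645; margin = 1.645 × 0.03122 = 0.05136.
The difference is 0.7600 − 0.8090 = -0.0490, so the interval is -0.0490 ± 0.05136 = (-0.100, 0.002).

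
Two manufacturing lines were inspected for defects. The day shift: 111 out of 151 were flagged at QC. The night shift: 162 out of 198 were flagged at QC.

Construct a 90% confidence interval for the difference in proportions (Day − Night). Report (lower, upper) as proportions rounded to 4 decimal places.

First, p̂₁ = 111/151 = 0.7351; p̂₂ = 162/198 = 0.8182.
The two standard errors are √(0.7351×0.2649/151) = 0.03591 and √(0.8182×0.1818/198) = 0.02741.
Because the samples are independent, SE_diff = √(0.03591² + 0.02741²) = 0.04518.
Using z* = 1.645 for 90%, ME = 1.645 × 0.04518 = 0.07432.
p̂₁ − p̂₂ = -0.0831; interval -0.0831 ± 0.07432 gives (-0.1574, -0.0088).

(-0.1574, -0.0088)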